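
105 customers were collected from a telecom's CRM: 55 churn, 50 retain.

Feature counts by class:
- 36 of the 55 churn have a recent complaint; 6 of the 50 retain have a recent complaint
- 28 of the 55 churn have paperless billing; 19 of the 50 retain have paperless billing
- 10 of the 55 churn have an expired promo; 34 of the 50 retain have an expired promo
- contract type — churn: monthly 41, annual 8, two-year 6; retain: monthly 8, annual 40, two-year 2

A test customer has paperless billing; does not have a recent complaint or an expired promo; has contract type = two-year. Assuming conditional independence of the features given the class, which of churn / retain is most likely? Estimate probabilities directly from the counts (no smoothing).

churn

churn: (55/105) × (19/55) × (28/55) × (45/55) × (6/55) ≈ 0.00822239
retain: (50/105) × (44/50) × (19/50) × (16/50) × (2/50) ≈ 0.00203825
Highest score → churn.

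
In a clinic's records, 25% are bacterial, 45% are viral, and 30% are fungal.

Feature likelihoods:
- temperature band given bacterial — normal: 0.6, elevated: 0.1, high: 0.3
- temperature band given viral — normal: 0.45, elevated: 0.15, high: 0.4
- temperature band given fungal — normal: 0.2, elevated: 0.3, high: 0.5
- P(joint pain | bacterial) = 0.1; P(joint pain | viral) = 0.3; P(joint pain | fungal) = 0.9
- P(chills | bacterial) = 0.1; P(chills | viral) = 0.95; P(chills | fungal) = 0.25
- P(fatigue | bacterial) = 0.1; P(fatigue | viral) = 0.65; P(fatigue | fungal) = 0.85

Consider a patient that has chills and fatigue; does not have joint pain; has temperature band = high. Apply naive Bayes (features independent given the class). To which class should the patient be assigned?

viral

bacterial: 0.25 × 0.3 × (1−0.1) × 0.1 × 0.1 = 0.000675
viral: 0.45 × 0.4 × (1−0.3) × 0.95 × 0.65 = 0.077805
fungal: 0.3 × 0.5 × (1−0.9) × 0.25 × 0.85 = 0.0031875
Highest score → viral.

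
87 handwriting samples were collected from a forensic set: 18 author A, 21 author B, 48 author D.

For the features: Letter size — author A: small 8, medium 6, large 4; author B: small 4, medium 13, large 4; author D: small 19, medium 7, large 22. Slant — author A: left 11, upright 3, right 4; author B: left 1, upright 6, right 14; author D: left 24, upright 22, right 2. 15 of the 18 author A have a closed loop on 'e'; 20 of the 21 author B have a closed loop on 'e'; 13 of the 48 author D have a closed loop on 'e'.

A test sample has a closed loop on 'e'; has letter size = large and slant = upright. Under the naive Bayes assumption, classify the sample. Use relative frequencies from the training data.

author D

author A: (18/87) × (4/18) × (3/18) × (15/18) ≈ 0.0063857
author B: (21/87) × (4/21) × (6/21) × (20/21) ≈ 0.0125108
author D: (48/87) × (22/48) × (22/48) × (13/48) ≈ 0.0313897
Highest score → author D.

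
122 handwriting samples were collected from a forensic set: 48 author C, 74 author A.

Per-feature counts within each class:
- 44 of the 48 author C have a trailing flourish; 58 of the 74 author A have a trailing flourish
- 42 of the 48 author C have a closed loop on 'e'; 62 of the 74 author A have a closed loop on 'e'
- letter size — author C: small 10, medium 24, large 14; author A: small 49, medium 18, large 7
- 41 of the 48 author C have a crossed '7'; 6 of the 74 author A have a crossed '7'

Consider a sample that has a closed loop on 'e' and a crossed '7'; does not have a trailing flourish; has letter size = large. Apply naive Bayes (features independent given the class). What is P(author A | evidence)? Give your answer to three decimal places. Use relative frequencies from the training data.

0.105

author C: (48/122) × (4/48) × (42/48) × (14/48) × (41/48) ≈ 0.00714723
author A: (74/122) × (16/74) × (62/74) × (7/74) × (6/74) ≈ 0.000842764
P(author A | x) = 0.000842764 / 0.007989994 ≈ 0.105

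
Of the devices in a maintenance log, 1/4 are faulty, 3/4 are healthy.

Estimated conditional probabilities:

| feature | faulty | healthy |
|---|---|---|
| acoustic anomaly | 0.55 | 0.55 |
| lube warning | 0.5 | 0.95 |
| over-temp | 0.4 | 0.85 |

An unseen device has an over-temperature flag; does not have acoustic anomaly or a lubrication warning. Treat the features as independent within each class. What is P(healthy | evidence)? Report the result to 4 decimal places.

0.3893

faulty: 0.25 × (1−0.55) × (1−0.5) × 0.4 = 0.0225
healthy: 0.75 × (1−0.55) × (1−0.95) × 0.85 = 0.01434375
P(healthy | x) = 0.01434375 / 0.03684375 ≈ 0.3893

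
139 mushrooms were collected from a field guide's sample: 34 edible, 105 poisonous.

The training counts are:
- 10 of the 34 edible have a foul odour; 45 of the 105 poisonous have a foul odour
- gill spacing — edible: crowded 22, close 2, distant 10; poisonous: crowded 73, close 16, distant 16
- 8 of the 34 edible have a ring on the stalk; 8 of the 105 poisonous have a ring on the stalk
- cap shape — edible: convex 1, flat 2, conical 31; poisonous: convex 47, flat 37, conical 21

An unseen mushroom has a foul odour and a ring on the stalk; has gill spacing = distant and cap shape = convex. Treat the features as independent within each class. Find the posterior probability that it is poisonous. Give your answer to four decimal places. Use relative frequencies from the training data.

0.9199

edible: (34/139) × (10/34) × (10/34) × (8/34) × (1/34) ≈ 0.000146433
poisonous: (105/139) × (45/105) × (16/105) × (8/105) × (47/105) ≈ 0.00168243
P(poisonous | x) = 0.00168243 / 0.001828863 ≈ 0.9199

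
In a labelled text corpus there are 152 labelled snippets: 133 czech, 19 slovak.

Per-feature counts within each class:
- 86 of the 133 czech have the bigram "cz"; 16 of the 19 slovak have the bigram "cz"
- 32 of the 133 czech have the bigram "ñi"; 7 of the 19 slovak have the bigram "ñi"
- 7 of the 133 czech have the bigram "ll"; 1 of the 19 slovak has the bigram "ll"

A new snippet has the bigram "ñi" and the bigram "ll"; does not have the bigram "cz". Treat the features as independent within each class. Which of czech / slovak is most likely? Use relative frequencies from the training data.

czech

czech: (133/152) × (47/133) × (32/133) × (7/133) ≈ 0.00391561
slovak: (19/152) × (3/19) × (7/19) × (1/19) ≈ 0.000382709
Highest score → czech.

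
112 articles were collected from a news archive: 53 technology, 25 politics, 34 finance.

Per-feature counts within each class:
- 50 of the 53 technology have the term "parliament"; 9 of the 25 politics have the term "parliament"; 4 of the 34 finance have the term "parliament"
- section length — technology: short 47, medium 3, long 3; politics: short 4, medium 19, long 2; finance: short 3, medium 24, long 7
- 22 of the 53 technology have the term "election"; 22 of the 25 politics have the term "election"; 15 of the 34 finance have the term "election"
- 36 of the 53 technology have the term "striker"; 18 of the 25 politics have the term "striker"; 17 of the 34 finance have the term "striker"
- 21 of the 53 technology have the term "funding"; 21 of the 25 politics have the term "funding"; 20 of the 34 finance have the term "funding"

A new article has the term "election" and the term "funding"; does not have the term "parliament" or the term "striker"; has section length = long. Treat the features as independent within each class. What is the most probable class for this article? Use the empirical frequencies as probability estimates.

finance

technology: (53/112) × (3/53) × (3/53) × (22/53) × (17/53) × (21/53) ≈ 0.0000799856
politics: (25/112) × (16/25) × (2/25) × (22/25) × (7/25) × (21/25) = 0.00236544
finance: (34/112) × (30/34) × (7/34) × (15/34) × (17/34) × (20/34) ≈ 0.00715576
Highest score → finance.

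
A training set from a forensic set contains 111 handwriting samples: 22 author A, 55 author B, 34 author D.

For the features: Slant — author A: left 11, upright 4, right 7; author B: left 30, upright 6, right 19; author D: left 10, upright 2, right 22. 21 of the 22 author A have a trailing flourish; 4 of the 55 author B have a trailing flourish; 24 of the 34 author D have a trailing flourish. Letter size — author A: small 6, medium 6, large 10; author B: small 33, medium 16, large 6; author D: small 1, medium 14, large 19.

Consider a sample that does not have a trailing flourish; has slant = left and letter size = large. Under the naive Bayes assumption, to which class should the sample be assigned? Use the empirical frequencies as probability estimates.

author A: (22/111) × (11/22) × (1/22) × (10/22) ≈ 0.0020475
author B: (55/111) × (30/55) × (51/55) × (6/55) ≈ 0.0273397
author D: (34/111) × (10/34) × (10/34) × (19/34) ≈ 0.0148072
Highest score → author B.

author B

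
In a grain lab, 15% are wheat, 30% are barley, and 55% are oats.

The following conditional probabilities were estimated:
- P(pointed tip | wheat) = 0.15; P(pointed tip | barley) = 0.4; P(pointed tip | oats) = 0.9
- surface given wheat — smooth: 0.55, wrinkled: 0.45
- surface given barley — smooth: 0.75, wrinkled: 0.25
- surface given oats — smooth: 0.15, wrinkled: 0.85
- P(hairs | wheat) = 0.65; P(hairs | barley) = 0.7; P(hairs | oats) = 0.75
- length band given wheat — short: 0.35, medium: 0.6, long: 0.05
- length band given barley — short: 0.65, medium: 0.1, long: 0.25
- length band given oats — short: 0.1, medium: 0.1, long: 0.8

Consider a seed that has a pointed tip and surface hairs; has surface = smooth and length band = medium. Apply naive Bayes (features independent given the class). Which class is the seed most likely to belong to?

barley

wheat: 0.15 × 0.15 × 0.55 × 0.65 × 0.6 = 0.00482625
barley: 0.3 × 0.4 × 0.75 × 0.7 × 0.1 = 0.0063
oats: 0.55 × 0.9 × 0.15 × 0.75 × 0.1 = 0.00556875
Highest score → barley.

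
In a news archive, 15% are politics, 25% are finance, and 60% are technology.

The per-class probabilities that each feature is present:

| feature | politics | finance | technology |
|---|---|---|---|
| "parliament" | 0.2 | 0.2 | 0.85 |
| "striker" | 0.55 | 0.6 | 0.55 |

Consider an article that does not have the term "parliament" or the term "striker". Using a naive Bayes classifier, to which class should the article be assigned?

finance

politics: 0.15 × (1−0.2) × (1−0.55) = 0.054
finance: 0.25 × (1−0.2) × (1−0.6) = 0.08
technology: 0.6 × (1−0.85) × (1−0.55) = 0.0405
Highest score → finance.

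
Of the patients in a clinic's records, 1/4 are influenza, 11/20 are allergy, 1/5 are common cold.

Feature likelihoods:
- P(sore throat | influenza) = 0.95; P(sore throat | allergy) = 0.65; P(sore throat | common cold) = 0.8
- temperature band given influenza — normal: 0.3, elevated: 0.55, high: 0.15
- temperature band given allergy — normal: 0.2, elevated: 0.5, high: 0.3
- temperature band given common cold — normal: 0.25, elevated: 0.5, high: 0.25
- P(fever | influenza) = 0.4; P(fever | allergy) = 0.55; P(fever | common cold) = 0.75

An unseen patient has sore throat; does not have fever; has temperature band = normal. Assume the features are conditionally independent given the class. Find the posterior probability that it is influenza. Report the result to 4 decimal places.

0.5034

influenza: 0.25 × 0.95 × 0.3 × (1−0.4) = 0.04275
allergy: 0.55 × 0.65 × 0.2 × (1−0.55) = 0.032175
common cold: 0.2 × 0.8 × 0.25 × (1−0.75) = 0.01
P(influenza | x) = 0.04275 / 0.084925 ≈ 0.5034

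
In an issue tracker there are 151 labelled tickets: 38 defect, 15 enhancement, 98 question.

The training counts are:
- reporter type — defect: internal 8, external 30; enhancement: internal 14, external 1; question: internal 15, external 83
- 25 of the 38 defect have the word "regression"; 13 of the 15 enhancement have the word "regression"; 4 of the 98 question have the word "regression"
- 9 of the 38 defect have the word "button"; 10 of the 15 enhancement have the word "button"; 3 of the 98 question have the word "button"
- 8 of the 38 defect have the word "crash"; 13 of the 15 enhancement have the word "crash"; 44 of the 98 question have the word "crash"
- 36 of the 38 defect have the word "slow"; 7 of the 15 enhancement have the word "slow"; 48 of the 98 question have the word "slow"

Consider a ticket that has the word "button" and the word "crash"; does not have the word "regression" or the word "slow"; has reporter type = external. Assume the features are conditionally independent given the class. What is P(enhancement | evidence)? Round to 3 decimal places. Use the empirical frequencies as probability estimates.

0.066

defect: (38/151) × (30/38) × (13/38) × (9/38) × (8/38) × (2/38) ≈ 0.000178368
enhancement: (15/151) × (1/15) × (2/15) × (10/15) × (13/15) × (8/15) ≈ 0.000272095
question: (98/151) × (83/98) × (94/98) × (3/98) × (44/98) × (50/98) ≈ 0.00369716
P(enhancement | x) = 0.000272095 / 0.004147623 ≈ 0.066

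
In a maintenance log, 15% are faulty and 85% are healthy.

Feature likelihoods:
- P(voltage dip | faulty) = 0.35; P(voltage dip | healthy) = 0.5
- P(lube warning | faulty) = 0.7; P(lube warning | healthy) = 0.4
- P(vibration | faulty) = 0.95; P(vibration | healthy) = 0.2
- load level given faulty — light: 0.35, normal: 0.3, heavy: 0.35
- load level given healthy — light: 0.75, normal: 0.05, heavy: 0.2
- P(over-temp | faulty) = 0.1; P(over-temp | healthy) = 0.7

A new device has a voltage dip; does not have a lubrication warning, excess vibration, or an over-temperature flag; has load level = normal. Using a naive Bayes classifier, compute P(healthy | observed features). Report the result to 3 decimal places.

0.935

faulty: 0.15 × 0.35 × (1−0.7) × (1−0.95) × 0.3 × (1−0.1) = 0.000212625
healthy: 0.85 × 0.5 × (1−0.4) × (1−0.2) × 0.05 × (1−0.7) = 0.00306
P(healthy | x) = 0.00306 / 0.003272625 ≈ 0.935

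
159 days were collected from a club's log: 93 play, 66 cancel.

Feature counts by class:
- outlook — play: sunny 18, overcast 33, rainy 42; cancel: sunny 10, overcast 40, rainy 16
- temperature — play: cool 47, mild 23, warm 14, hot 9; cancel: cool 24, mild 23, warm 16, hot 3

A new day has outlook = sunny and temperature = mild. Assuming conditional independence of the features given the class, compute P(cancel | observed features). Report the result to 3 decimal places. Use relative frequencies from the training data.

0.439

play: (93/159) × (18/93) × (23/93) ≈ 0.0279976
cancel: (66/159) × (10/66) × (23/66) ≈ 0.0219173
P(cancel | x) = 0.0219173 / 0.0499149 ≈ 0.439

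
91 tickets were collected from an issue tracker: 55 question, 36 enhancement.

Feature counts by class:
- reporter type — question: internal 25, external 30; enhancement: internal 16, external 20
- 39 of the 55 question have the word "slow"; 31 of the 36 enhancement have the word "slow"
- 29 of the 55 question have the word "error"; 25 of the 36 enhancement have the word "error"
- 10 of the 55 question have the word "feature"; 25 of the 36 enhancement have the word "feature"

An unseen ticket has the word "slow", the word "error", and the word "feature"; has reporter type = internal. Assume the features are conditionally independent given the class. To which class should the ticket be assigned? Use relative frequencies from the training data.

question: (55/91) × (25/55) × (39/55) × (29/55) × (10/55) ≈ 0.0186755
enhancement: (36/91) × (16/36) × (31/36) × (25/36) × (25/36) ≈ 0.0730151
Highest score → enhancement.

enhancement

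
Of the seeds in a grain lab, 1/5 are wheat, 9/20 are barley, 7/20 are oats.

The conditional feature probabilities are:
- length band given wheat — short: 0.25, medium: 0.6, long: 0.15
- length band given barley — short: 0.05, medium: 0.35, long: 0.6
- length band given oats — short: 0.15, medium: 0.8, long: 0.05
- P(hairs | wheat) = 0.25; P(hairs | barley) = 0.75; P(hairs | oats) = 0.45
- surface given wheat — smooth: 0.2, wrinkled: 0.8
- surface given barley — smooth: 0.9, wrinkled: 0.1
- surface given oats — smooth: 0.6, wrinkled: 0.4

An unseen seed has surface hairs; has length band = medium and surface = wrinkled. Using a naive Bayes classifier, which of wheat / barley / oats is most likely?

wheat: 0.2 × 0.6 × 0.25 × 0.8 = 0.024
barley: 0.45 × 0.35 × 0.75 × 0.1 = 0.0118125
oats: 0.35 × 0.8 × 0.45 × 0.4 = 0.0504
Highest score → oats.

oats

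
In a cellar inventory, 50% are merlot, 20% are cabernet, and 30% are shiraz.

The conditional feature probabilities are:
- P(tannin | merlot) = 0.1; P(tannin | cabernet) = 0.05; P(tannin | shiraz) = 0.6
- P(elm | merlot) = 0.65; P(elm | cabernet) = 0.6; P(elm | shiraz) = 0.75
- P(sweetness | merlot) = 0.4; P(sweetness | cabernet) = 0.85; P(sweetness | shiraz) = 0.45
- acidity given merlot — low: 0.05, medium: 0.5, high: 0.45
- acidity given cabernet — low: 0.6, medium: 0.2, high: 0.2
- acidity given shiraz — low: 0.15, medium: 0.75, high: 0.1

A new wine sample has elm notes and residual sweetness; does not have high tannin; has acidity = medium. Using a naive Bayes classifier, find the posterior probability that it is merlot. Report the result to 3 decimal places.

0.540

merlot: 0.5 × (1−0.1) × 0.65 × 0.4 × 0.5 = 0.0585
cabernet: 0.2 × (1−0.05) × 0.6 × 0.85 × 0.2 = 0.01938
shiraz: 0.3 × (1−0.6) × 0.75 × 0.45 × 0.75 = 0.030375
P(merlot | x) = 0.0585 / 0.108255 ≈ 0.540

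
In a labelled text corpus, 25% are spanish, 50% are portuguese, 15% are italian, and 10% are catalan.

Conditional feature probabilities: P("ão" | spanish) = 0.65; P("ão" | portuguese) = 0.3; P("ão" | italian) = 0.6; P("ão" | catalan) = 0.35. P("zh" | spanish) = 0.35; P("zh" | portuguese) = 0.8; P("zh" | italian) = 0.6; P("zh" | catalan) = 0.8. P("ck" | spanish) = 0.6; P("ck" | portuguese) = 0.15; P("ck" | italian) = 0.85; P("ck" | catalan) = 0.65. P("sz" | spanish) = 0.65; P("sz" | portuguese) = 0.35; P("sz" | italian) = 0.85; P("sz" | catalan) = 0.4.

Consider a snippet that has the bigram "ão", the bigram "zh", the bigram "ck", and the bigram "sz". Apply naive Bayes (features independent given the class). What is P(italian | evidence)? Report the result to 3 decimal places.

spanish: 0.25 × 0.65 × 0.35 × 0.6 × 0.65 = 0.02218125
portuguese: 0.5 × 0.3 × 0.8 × 0.15 × 0.35 = 0.0063
italian: 0.15 × 0.6 × 0.6 × 0.85 × 0.85 = 0.039015
catalan: 0.1 × 0.35 × 0.8 × 0.65 × 0.4 = 0.00728
P(italian | x) = 0.039015 / 0.07477625 ≈ 0.522

0.522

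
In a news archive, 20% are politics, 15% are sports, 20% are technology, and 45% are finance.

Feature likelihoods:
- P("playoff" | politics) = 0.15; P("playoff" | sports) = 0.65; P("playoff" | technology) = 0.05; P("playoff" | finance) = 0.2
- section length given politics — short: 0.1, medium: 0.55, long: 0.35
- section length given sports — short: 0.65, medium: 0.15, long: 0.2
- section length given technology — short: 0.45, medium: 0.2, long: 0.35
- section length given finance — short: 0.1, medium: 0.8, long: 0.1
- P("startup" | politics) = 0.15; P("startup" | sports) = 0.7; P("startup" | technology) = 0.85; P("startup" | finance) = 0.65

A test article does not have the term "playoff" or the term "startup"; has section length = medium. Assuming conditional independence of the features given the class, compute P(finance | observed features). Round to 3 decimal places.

0.535

politics: 0.2 × (1−0.15) × 0.55 × (1−0.15) = 0.079475
sports: 0.15 × (1−0.65) × 0.15 × (1−0.7) = 0.0023625
technology: 0.2 × (1−0.05) × 0.2 × (1−0.85) = 0.0057
finance: 0.45 × (1−0.2) × 0.8 × (1−0.65) = 0.1008
P(finance | x) = 0.1008 / 0.1883375 ≈ 0.535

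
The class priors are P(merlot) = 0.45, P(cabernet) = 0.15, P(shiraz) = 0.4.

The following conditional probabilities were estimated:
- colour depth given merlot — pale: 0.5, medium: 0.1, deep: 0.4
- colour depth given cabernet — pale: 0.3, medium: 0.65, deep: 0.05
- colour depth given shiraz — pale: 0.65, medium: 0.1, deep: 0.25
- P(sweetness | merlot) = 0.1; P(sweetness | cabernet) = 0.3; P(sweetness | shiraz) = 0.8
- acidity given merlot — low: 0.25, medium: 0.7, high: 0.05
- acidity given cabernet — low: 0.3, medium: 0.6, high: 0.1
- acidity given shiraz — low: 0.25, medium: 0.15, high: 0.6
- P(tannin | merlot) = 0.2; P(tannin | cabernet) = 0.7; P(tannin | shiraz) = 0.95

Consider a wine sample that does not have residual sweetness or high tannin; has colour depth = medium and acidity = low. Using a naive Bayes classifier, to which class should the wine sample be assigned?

merlot: 0.45 × 0.1 × (1−0.1) × 0.25 × (1−0.2) = 0.0081
cabernet: 0.15 × 0.65 × (1−0.3) × 0.3 × (1−0.7) = 0.0061425
shiraz: 0.4 × 0.1 × (1−0.8) × 0.25 × (1−0.95) = 0.0001
Highest score → merlot.

merlot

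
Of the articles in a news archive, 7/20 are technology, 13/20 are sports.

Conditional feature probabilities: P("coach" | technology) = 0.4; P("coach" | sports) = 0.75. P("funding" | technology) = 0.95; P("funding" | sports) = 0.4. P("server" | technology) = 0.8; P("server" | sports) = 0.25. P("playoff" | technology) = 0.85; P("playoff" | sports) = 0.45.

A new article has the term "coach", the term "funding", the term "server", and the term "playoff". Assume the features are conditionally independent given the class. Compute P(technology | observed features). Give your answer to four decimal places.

0.8048

technology: 0.35 × 0.4 × 0.95 × 0.8 × 0.85 = 0.09044
sports: 0.65 × 0.75 × 0.4 × 0.25 × 0.45 = 0.0219375
P(technology | x) = 0.09044 / 0.1123775 ≈ 0.8048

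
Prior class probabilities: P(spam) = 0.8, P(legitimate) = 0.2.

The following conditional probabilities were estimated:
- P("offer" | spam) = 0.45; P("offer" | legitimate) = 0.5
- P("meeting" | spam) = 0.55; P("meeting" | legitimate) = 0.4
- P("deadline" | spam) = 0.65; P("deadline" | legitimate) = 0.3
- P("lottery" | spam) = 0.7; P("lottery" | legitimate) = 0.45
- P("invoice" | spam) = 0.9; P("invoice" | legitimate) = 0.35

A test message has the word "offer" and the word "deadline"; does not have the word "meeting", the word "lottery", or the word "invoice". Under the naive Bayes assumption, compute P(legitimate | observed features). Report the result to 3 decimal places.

spam: 0.8 × 0.45 × (1−0.55) × 0.65 × (1−0.7) × (1−0.9) = 0.003159
legitimate: 0.2 × 0.5 × (1−0.4) × 0.3 × (1−0.45) × (1−0.35) = 0.006435
P(legitimate | x) = 0.006435 / 0.009594 ≈ 0.671

0.671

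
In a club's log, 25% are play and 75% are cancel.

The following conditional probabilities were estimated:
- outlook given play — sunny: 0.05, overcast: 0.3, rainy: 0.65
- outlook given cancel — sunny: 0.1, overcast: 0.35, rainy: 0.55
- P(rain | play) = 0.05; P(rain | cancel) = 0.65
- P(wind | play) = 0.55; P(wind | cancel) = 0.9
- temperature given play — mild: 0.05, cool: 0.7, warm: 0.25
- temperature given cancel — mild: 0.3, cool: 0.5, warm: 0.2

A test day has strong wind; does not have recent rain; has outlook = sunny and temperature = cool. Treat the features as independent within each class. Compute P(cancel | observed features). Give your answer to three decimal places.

play: 0.25 × 0.05 × (1−0.05) × 0.55 × 0.7 = 0.004571875
cancel: 0.75 × 0.1 × (1−0.65) × 0.9 × 0.5 = 0.0118125
P(cancel | x) = 0.0118125 / 0.016384375 ≈ 0.721

0.721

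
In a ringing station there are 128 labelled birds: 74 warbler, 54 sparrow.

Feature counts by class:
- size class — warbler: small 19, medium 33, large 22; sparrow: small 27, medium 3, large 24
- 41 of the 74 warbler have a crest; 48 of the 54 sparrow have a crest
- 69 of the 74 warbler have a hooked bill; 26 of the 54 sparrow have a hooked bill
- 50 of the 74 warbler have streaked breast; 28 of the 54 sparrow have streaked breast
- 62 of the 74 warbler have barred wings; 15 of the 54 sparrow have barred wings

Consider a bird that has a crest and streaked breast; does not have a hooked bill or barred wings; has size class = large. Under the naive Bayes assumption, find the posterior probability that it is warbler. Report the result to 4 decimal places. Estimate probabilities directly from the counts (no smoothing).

warbler: (74/128) × (22/74) × (41/74) × (5/74) × (50/74) × (12/74) ≈ 0.000705003
sparrow: (54/128) × (24/54) × (48/54) × (28/54) × (28/54) × (39/54) ≈ 0.032363
P(warbler | x) = 0.000705003 / 0.033068003 ≈ 0.0213

0.0213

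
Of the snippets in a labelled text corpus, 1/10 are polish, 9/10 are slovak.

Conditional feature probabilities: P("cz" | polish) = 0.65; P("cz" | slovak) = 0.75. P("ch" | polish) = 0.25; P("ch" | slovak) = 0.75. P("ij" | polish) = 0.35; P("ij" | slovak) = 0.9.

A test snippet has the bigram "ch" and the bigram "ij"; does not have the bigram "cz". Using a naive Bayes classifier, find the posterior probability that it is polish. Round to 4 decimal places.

polish: 0.1 × (1−0.65) × 0.25 × 0.35 = 0.0030625
slovak: 0.9 × (1−0.75) × 0.75 × 0.9 = 0.151875
P(polish | x) = 0.0030625 / 0.1549375 ≈ 0.0198

0.0198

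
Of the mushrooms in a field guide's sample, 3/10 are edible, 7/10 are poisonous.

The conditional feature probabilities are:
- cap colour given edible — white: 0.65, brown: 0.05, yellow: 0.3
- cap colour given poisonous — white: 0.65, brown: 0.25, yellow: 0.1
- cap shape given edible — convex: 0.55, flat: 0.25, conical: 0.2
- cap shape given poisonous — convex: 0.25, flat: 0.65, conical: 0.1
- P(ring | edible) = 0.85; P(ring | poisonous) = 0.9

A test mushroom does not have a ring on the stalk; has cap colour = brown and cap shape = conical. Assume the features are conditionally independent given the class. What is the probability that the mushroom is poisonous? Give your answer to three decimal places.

0.795

edible: 0.3 × 0.05 × 0.2 × (1−0.85) = 0.00045
poisonous: 0.7 × 0.25 × 0.1 × (1−0.9) = 0.00175
P(poisonous | x) = 0.00175 / 0.0022 ≈ 0.795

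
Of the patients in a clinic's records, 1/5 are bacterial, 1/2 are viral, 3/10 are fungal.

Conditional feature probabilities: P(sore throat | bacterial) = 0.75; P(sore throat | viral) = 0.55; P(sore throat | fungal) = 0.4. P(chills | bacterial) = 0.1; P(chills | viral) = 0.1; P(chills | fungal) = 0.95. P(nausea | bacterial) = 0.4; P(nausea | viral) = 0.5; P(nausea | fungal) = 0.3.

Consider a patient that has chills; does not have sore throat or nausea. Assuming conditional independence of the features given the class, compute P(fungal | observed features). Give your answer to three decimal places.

bacterial: 0.2 × (1−0.75) × 0.1 × (1−0.4) = 0.003
viral: 0.5 × (1−0.55) × 0.1 × (1−0.5) = 0.01125
fungal: 0.3 × (1−0.4) × 0.95 × (1−0.3) = 0.1197
P(fungal | x) = 0.1197 / 0.13395 ≈ 0.894

0.894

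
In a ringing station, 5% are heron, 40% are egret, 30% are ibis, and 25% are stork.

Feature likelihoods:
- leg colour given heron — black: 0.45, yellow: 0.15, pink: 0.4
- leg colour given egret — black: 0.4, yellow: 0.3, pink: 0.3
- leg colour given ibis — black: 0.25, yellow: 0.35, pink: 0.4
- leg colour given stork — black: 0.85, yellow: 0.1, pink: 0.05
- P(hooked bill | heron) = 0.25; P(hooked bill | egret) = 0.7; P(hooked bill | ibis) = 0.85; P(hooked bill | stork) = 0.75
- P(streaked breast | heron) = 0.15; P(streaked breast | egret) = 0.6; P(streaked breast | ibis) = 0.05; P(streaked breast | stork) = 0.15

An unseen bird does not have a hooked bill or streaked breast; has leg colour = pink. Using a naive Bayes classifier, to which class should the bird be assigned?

heron: 0.05 × 0.4 × (1−0.25) × (1−0.15) = 0.01275
egret: 0.4 × 0.3 × (1−0.7) × (1−0.6) = 0.0144
ibis: 0.3 × 0.4 × (1−0.85) × (1−0.05) = 0.0171
stork: 0.25 × 0.05 × (1−0.75) × (1−0.15) = 0.00265625
Highest score → ibis.

ibis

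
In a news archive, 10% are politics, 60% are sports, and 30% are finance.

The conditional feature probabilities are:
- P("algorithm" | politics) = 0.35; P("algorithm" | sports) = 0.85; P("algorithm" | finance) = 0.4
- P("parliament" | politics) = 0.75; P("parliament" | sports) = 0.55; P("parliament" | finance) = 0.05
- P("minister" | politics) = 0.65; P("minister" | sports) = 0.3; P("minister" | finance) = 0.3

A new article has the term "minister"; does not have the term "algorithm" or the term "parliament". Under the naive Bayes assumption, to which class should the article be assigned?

finance

politics: 0.1 × (1−0.35) × (1−0.75) × 0.65 = 0.0105625
sports: 0.6 × (1−0.85) × (1−0.55) × 0.3 = 0.01215
finance: 0.3 × (1−0.4) × (1−0.05) × 0.3 = 0.0513
Highest score → finance.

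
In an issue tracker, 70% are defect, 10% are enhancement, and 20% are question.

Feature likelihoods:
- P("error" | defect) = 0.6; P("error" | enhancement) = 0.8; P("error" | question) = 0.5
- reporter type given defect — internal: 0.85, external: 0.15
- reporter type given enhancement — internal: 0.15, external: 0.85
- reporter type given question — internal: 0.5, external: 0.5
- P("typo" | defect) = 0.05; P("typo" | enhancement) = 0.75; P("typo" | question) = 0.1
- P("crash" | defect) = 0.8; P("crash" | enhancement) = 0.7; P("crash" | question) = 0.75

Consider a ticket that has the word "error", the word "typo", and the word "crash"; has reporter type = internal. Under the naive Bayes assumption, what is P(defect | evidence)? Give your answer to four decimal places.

0.5869

defect: 0.7 × 0.6 × 0.85 × 0.05 × 0.8 = 0.01428
enhancement: 0.1 × 0.8 × 0.15 × 0.75 × 0.7 = 0.0063
question: 0.2 × 0.5 × 0.5 × 0.1 × 0.75 = 0.00375
P(defect | x) = 0.01428 / 0.02433 ≈ 0.5869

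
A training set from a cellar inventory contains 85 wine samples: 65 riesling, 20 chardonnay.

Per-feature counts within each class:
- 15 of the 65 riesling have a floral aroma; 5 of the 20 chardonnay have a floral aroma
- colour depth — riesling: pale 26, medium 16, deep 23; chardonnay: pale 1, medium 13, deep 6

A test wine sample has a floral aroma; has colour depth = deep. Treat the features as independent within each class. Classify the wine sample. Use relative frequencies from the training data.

riesling: (65/85) × (15/65) × (23/65) ≈ 0.0624434
chardonnay: (20/85) × (5/20) × (6/20) ≈ 0.0176471
Highest score → riesling.

riesling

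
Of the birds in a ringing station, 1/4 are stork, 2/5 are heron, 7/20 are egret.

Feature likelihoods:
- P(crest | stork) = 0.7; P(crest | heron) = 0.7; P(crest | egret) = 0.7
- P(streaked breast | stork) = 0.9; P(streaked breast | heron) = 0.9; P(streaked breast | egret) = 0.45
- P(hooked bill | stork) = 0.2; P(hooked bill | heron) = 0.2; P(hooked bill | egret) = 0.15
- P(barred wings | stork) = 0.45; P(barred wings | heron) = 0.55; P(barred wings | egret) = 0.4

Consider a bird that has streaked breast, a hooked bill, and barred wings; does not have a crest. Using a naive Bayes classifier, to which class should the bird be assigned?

heron

stork: 0.25 × (1−0.7) × 0.9 × 0.2 × 0.45 = 0.006075
heron: 0.4 × (1−0.7) × 0.9 × 0.2 × 0.55 = 0.01188
egret: 0.35 × (1−0.7) × 0.45 × 0.15 × 0.4 = 0.002835
Highest score → heron.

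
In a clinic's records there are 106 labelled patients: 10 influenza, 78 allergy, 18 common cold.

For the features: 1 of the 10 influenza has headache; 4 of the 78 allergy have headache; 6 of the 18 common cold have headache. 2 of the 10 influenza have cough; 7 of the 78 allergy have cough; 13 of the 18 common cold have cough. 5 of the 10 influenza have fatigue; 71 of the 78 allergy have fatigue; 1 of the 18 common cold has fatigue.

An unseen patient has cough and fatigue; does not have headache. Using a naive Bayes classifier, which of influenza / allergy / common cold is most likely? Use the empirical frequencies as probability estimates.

allergy

influenza: (10/106) × (9/10) × (2/10) × (5/10) ≈ 0.00849057
allergy: (78/106) × (74/78) × (7/78) × (71/78) ≈ 0.0570286
common cold: (18/106) × (12/18) × (13/18) × (1/18) ≈ 0.00454228
Highest score → allergy.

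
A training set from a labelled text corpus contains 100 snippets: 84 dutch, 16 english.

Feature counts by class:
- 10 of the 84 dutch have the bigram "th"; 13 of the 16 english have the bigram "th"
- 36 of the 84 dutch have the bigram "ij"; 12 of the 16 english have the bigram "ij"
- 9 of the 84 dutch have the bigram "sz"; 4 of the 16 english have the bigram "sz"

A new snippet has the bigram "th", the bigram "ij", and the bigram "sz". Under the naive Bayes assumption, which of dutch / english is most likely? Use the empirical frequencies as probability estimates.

english

dutch: (84/100) × (10/84) × (36/84) × (9/84) ≈ 0.00459184
english: (16/100) × (13/16) × (12/16) × (4/16) = 0.024375
Highest score → english.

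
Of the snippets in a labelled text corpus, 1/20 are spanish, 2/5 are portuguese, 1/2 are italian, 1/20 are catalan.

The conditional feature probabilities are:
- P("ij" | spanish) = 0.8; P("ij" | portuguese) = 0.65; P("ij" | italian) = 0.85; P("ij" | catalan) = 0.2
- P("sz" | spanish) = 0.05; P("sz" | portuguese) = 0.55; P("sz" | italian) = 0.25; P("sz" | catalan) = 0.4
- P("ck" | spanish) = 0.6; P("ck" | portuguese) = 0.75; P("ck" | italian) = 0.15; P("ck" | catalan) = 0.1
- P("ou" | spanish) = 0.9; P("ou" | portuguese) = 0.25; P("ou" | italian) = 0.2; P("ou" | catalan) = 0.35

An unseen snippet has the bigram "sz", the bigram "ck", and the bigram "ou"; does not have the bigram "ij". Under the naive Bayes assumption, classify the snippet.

portuguese

spanish: 0.05 × (1−0.8) × 0.05 × 0.6 × 0.9 = 0.00027
portuguese: 0.4 × (1−0.65) × 0.55 × 0.75 × 0.25 = 0.0144375
italian: 0.5 × (1−0.85) × 0.25 × 0.15 × 0.2 = 0.0005625
catalan: 0.05 × (1−0.2) × 0.4 × 0.1 × 0.35 = 0.00056
Highest score → portuguese.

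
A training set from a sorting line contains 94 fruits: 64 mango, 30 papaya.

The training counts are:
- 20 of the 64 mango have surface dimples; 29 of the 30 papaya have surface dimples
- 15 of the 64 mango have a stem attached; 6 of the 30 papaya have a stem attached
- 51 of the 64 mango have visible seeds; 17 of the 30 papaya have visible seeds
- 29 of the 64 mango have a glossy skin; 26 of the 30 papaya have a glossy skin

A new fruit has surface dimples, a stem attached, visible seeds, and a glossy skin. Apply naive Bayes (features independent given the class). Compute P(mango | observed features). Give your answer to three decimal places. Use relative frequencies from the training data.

mango: (64/94) × (20/64) × (15/64) × (51/64) × (29/64) ≈ 0.0180062
papaya: (30/94) × (29/30) × (6/30) × (17/30) × (26/30) ≈ 0.0303026
P(mango | x) = 0.0180062 / 0.0483088 ≈ 0.373

0.373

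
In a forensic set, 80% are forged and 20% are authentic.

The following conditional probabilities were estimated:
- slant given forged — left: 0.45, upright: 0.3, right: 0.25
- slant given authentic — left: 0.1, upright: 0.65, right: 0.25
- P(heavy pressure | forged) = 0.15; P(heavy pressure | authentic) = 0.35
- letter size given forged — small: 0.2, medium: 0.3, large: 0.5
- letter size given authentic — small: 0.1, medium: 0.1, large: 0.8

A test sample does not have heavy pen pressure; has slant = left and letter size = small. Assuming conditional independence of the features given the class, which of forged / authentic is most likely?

forged

forged: 0.8 × 0.45 × (1−0.15) × 0.2 = 0.0612
authentic: 0.2 × 0.1 × (1−0.35) × 0.1 = 0.0013
Highest score → forged.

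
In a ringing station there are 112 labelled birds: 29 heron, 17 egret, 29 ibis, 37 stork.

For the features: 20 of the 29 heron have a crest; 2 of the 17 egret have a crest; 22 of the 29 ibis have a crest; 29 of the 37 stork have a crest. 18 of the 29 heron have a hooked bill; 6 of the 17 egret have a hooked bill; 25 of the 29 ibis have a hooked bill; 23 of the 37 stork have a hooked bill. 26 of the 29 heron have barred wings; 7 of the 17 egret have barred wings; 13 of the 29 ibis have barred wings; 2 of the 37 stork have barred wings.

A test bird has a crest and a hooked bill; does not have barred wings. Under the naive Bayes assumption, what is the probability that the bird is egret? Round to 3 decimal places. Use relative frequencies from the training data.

heron: (29/112) × (20/29) × (18/29) × (3/29) ≈ 0.0114659
egret: (17/112) × (2/17) × (6/17) × (10/17) ≈ 0.00370737
ibis: (29/112) × (22/29) × (25/29) × (16/29) ≈ 0.0934262
stork: (37/112) × (29/37) × (23/37) × (35/37) ≈ 0.152255
P(egret | x) = 0.00370737 / 0.26085447 ≈ 0.014

0.014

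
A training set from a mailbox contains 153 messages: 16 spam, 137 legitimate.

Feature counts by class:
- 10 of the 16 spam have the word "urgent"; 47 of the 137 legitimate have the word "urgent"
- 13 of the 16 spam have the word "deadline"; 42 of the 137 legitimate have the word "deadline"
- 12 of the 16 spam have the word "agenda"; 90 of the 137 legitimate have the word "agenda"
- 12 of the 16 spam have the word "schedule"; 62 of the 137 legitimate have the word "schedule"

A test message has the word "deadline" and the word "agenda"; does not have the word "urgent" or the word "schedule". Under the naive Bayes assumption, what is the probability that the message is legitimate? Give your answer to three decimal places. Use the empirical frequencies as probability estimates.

0.916

spam: (16/153) × (6/16) × (13/16) × (12/16) × (4/16) ≈ 0.00597426
legitimate: (137/153) × (90/137) × (42/137) × (90/137) × (75/137) ≈ 0.0648548
P(legitimate | x) = 0.0648548 / 0.07082906 ≈ 0.916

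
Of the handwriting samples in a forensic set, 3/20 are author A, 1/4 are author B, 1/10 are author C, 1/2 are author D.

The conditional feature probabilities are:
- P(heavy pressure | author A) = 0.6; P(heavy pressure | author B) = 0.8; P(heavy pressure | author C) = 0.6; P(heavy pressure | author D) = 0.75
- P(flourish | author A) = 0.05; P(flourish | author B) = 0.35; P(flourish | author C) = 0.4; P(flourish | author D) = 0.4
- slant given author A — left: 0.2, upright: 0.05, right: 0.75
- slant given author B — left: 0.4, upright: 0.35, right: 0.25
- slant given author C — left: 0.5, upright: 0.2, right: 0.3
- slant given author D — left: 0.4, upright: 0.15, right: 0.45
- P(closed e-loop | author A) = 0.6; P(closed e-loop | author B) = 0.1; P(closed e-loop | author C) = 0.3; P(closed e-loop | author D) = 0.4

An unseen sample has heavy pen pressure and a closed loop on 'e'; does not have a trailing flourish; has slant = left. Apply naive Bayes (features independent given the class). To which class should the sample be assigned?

author A: 0.15 × 0.6 × (1−0.05) × 0.2 × 0.6 = 0.01026
author B: 0.25 × 0.8 × (1−0.35) × 0.4 × 0.1 = 0.0052
author C: 0.1 × 0.6 × (1−0.4) × 0.5 × 0.3 = 0.0054
author D: 0.5 × 0.75 × (1−0.4) × 0.4 × 0.4 = 0.036
Highest score → author D.

author D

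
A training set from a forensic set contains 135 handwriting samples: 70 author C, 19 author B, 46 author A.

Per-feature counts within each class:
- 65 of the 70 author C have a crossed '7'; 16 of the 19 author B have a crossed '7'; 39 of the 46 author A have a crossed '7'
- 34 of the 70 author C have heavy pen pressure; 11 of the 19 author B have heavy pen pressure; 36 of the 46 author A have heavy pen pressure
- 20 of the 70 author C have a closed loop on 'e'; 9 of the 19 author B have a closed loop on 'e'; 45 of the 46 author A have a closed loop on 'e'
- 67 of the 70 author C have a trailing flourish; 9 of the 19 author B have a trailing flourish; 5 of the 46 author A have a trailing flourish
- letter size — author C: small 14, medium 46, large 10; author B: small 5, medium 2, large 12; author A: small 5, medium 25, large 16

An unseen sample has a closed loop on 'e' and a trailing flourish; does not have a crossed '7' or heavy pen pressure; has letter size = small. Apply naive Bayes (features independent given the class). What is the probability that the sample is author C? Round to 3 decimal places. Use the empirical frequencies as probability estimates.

author C: (70/135) × (5/70) × (36/70) × (20/70) × (67/70) × (14/70) ≈ 0.00104179
author B: (19/135) × (3/19) × (8/19) × (9/19) × (9/19) × (5/19) ≈ 0.000552482
author A: (46/135) × (7/46) × (10/46) × (45/46) × (5/46) × (5/46) ≈ 0.000130282
P(author C | x) = 0.00104179 / 0.001724554 ≈ 0.604

0.604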